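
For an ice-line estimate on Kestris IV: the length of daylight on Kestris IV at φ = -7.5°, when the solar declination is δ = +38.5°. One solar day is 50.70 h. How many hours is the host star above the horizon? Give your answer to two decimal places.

cos H₀ = −tan φ · tan δ = −tan(-7.5°) × tan(+38.500°) = 0.1047, so H₀ = 1.4659 rad = 83.99°.
Daylight = 2H₀/(2π) × 50.70 h = (1.4659/π) × 50.70 = 23.66 h.

23.66 h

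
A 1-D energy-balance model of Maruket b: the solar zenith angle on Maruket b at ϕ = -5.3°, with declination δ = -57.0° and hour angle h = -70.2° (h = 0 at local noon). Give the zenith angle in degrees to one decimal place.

cos θ_z = sin ϕ sin δ + cos ϕ cos δ cos h = 0.077468 + 0.183701 = 0.261169.
θ_z = arccos(0.261169) = 74.9°.

θ_z = 74.9°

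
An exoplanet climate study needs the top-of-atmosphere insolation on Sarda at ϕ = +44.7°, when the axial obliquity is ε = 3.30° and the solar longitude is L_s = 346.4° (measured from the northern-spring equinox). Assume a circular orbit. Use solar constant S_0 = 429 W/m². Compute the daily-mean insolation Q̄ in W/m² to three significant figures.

Q̄ ≈ 95.0 W/m²

Solar declination: sin δ = sin ε · sin L_s = sin 3.30° × sin 346.4° = -0.01354, so δ = -0.776°.
cos h₀ = −tan(+44.7°) tan(-0.776°) = 0.0134, h₀ = 1.5574 rad.
Bracket: h₀ sin ϕ sin δ + cos ϕ cos δ sin h₀ = 1.5574×0.70339×-0.01354 + 0.71080×0.99991×0.99991 = -0.014833 + 0.710672 = 0.695839.
Q̄ = (S_0/π) × [bracket] = (429/π) × 0.695839 = 95.02 W/m².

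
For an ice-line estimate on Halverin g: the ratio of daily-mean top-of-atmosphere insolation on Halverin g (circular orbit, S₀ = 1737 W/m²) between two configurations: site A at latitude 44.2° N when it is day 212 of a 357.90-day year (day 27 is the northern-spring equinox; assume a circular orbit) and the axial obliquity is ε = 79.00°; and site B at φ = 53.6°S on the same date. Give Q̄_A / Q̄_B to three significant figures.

— Configuration A (φ=+44.2°):
Solar longitude: λ_s = 360° × (212 − 27)/357.90 = 186.085°.
sin δ = sin 79.00° × sin 186.085° = -0.10406, so δ = -5.973°.
cos H₀ = −tan(+44.2°) tan(-5.973°) = 0.1018, H₀ = 1.4689 rad.
Bracket: H₀ sin φ sin δ + cos φ cos δ sin H₀ = 1.4689×0.69717×-0.10406 + 0.71691×0.99457×0.99481 = -0.106565 + 0.709317 = 0.602752.
Q̄ = (S₀/π) × [bracket] = (1737/π) × 0.602752 = 333.26 W/m².
— Configuration B (φ=-53.6°):
cos H₀ = −tan(-53.6°) tan(-5.973°) = -0.1419, H₀ = 1.7132 rad.
Bracket: H₀ sin φ sin δ + cos φ cos δ sin H₀ = 1.7132×-0.80489×-0.10406 + 0.59342×0.99457×0.98988 = 0.143492 + 0.584225 = 0.727717.
Q̄ = (S₀/π) × [bracket] = (1737/π) × 0.727717 = 402.36 W/m².
Ratio Q̄_A / Q̄_B = 333.26 / 402.36 = 0.8283.

Q̄_A / Q̄_B ≈ 0.828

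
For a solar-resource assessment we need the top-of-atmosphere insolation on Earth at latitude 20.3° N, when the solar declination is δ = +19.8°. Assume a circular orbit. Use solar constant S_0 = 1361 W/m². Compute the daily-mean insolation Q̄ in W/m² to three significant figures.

cos h₀ = −tan(+20.3°) tan(+19.800°) = -0.1332, h₀ = 1.7044 rad.
Bracket: h₀ sin ϕ sin δ + cos ϕ cos δ sin h₀ = 1.7044×0.34694×0.33874 + 0.93789×0.94088×0.99109 = 0.200305 + 0.874579 = 1.074884.
Q̄ = (S_0/π) × [bracket] = (1361/π) × 1.074884 = 465.7 W/m².

Q̄ ≈ 466 W/m²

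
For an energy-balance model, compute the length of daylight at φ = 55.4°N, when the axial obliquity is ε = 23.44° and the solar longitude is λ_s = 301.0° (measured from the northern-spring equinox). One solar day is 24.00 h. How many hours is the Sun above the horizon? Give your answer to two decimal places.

7.77 h

Solar declination: sin δ = sin ε · sin λ_s = sin 23.44° × sin 301.0° = -0.34097, so δ = -19.936°.
cos H₀ = −tan φ · tan δ = −tan(+55.4°) × tan(-19.936°) = 0.5258, so H₀ = 1.0172 rad = 58.28°.
Daylight = 2H₀/(2π) × 24.00 h = (1.0172/π) × 24.00 = 7.77 h.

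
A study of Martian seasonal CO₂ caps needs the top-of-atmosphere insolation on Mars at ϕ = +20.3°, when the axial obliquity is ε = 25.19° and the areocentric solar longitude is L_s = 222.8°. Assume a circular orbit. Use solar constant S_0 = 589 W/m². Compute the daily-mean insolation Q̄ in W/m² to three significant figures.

sin δ = sin 25.19° × sin 222.8° = -0.28918, so δ = -16.809°.
cos h₀ = −tan(+20.3°) tan(-16.809°) = 0.1117, h₀ = 1.4588 rad.
Bracket: h₀ sin ϕ sin δ + cos ϕ cos δ sin h₀ = 1.4588×0.34694×-0.28918 + 0.93789×0.95727×0.99374 = -0.146359 + 0.892194 = 0.745835.
Q̄ = (S_0/π) × [bracket] = (589/π) × 0.745835 = 139.8 W/m².

Q̄ ≈ 140 W/m²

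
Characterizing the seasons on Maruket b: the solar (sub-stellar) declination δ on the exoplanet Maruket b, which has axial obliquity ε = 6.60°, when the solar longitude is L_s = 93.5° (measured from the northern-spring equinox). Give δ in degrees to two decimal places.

δ = +6.59°

sin δ = sin ε · sin L_s = sin 6.60° × sin 93.5° = 0.114723.
δ = arcsin(0.114723) = +6.59°.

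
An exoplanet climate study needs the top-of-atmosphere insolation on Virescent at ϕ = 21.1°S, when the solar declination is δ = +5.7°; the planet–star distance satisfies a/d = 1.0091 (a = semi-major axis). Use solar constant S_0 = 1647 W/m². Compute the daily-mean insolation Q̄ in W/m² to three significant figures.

cos h₀ = −tan(-21.1°) tan(+5.700°) = 0.0385, h₀ = 1.5323 rad.
Bracket: h₀ sin ϕ sin δ + cos ϕ cos δ sin h₀ = 1.5323×-0.36000×0.09932 + 0.93295×0.99506×0.99926 = -0.054788 + 0.927654 = 0.872866.
Inverse-square distance factor (a/d)² = 1.0091² = 1.018283.
Q̄ = (S_0/π) × 1.018283 × [bracket] = (1647/π) × 1.018283 × 0.872866 = 466.0 W/m².

Q̄ ≈ 466 W/m²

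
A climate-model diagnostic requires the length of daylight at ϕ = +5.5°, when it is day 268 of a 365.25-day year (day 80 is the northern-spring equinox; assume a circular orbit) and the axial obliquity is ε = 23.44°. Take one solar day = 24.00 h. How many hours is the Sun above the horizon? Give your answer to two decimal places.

Solar longitude: L_s = 360° × (268 − 80)/365.25 = 185.298°.
sin δ = sin 23.44° × sin 185.298° = -0.03673, so δ = -2.105°.
cos h₀ = −tan ϕ · tan δ = −tan(+5.5°) × tan(-2.105°) = 0.0035, so h₀ = 1.5673 rad = 89.80°.
Daylight = 2h₀/(2π) × 24.00 h = (1.5673/π) × 24.00 = 11.97 h.

11.97 h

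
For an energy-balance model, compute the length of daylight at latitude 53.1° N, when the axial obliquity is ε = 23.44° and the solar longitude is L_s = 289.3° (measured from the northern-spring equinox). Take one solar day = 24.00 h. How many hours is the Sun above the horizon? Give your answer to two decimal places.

Solar declination: sin δ = sin ε · sin L_s = sin 23.44° × sin 289.3° = -0.37543, so δ = -22.051°.
cos h₀ = −tan ϕ · tan δ = −tan(+53.1°) × tan(-22.051°) = 0.5395, so h₀ = 1.0010 rad = 57.35°.
Daylight = 2h₀/(2π) × 24.00 h = (1.0010/π) × 24.00 = 7.65 h.

7.65 h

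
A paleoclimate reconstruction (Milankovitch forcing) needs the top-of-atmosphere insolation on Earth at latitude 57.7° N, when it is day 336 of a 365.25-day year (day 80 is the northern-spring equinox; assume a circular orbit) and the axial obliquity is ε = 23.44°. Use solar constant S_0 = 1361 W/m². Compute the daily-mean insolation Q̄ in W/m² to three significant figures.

Solar longitude: L_s = 360° × (336 − 80)/365.25 = 252.320°.
sin δ = sin 23.44° × sin 252.320° = -0.37900, so δ = -22.272°.
cos h₀ = −tan(+57.7°) tan(-22.272°) = 0.6479, h₀ = 0.8660 rad.
Bracket: h₀ sin ϕ sin δ + cos ϕ cos δ sin h₀ = 0.8660×0.84526×-0.37900 + 0.53435×0.92540×0.76177 = -0.277426 + 0.376686 = 0.099260.
Q̄ = (S_0/π) × [bracket] = (1361/π) × 0.099260 = 43.00 W/m².

Q̄ ≈ 43.0 W/m²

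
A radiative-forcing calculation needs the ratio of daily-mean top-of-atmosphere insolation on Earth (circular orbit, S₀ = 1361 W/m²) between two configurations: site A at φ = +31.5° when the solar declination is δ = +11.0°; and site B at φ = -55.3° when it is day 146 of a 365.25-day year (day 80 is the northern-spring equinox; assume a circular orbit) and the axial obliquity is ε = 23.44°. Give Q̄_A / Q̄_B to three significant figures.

— Configuration A (φ=+31.5°):
cos H₀ = −tan(+31.5°) tan(+11.000°) = -0.1191, H₀ = 1.6902 rad.
Bracket: H₀ sin φ sin δ + cos φ cos δ sin H₀ = 1.6902×0.52250×0.19081 + 0.85264×0.98163×0.99288 = 0.168510 + 0.831018 = 0.999528.
Q̄ = (S₀/π) × [bracket] = (1361/π) × 0.999528 = 433.02 W/m².
— Configuration B (φ=-55.3°):
Solar longitude: λ_s = 360° × (146 − 80)/365.25 = 65.051°.
sin δ = sin 23.44° × sin 65.051° = 0.36067, so δ = +21.141°.
cos H₀ = −tan(-55.3°) tan(+21.141°) = 0.5585, H₀ = 0.9783 rad.
Bracket: H₀ sin φ sin δ + cos φ cos δ sin H₀ = 0.9783×-0.82214×0.36067 + 0.56928×0.93269×0.82953 = -0.290087 + 0.440449 = 0.150362.
Q̄ = (S₀/π) × [bracket] = (1361/π) × 0.150362 = 65.140 W/m².
Ratio Q̄_A / Q̄_B = 433.02 / 65.140 = 6.648.

Q̄_A / Q̄_B ≈ 6.65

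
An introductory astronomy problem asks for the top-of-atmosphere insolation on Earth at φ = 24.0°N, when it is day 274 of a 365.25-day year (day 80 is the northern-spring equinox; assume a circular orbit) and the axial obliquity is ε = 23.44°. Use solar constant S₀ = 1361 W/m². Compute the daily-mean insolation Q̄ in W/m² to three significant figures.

Q̄ ≈ 373 W/m²

Solar longitude: λ_s = 360° × (274 − 80)/365.25 = 191.211°.
sin δ = sin 23.44° × sin 191.211° = -0.07734, so δ = -4.436°.
cos H₀ = −tan(+24.0°) tan(-4.436°) = 0.0345, H₀ = 1.5363 rad.
Bracket: H₀ sin φ sin δ + cos φ cos δ sin H₀ = 1.5363×0.40674×-0.07734 + 0.91355×0.99700×0.99940 = -0.048328 + 0.910263 = 0.861935.
Q̄ = (S₀/π) × [bracket] = (1361/π) × 0.861935 = 373.4 W/m².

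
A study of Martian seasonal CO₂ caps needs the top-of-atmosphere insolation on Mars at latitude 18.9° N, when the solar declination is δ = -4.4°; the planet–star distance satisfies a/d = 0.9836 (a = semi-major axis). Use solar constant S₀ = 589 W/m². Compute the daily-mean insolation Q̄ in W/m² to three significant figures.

Q̄ ≈ 164 W/m²

cos H₀ = −tan(+18.9°) tan(-4.400°) = 0.0263, H₀ = 1.5444 rad.
Bracket: H₀ sin φ sin δ + cos φ cos δ sin H₀ = 1.5444×0.32392×-0.07672 + 0.94609×0.99705×0.99965 = -0.038380 + 0.942969 = 0.904589.
Inverse-square distance factor (a/d)² = 0.9836² = 0.967469.
Q̄ = (S₀/π) × 0.967469 × [bracket] = (589/π) × 0.967469 × 0.904589 = 164.1 W/m².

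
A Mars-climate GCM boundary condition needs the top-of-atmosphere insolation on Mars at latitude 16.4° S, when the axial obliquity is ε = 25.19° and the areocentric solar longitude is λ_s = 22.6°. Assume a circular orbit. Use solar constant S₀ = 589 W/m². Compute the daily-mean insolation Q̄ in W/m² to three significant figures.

Q̄ ≈ 164 W/m²

sin δ = sin 25.19° × sin 22.6° = 0.16356, so δ = +9.414°.
cos H₀ = −tan(-16.4°) tan(+9.414°) = 0.0488, H₀ = 1.5220 rad.
Bracket: H₀ sin φ sin δ + cos φ cos δ sin H₀ = 1.5220×-0.28234×0.16356 + 0.95931×0.98653×0.99881 = -0.070285 + 0.945262 = 0.874977.
Q̄ = (S₀/π) × [bracket] = (589/π) × 0.874977 = 164.0 W/m².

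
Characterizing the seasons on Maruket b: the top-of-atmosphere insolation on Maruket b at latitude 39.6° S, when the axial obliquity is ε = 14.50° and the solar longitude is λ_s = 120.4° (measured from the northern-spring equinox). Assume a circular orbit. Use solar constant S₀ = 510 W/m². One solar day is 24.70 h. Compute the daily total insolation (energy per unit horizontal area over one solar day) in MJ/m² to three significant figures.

Solar declination: sin δ = sin ε · sin λ_s = sin 14.50° × sin 120.4° = 0.21596, so δ = +12.472°.
cos H₀ = −tan(-39.6°) tan(+12.472°) = 0.1830, H₀ = 1.3868 rad.
Bracket: H₀ sin φ sin δ + cos φ cos δ sin H₀ = 1.3868×-0.63742×0.21596 + 0.77051×0.97640×0.98312 = -0.190903 + 0.739627 = 0.548724.
Q̄ = (S₀/π) × [bracket] = (510/π) × 0.548724 = 89.079 W/m².
Daily total = Q̄ × 24.70 h × 3600 s/h = 89.079 × 24.70 × 3600 / 10⁶ = 7.921 MJ/m².

7.92 MJ/m²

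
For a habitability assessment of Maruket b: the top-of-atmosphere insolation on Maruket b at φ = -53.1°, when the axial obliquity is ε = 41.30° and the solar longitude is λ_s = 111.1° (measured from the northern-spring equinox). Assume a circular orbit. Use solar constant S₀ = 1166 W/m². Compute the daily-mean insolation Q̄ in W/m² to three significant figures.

Q̄ ≈ 0.00 W/m²

Solar declination: sin δ = sin ε · sin λ_s = sin 41.30° × sin 111.1° = 0.61575, so δ = +38.007°.
cos H₀ = −tan(-53.1°) tan(+38.007°) = 1.0408 ≥ 1 ⇒ polar night, H₀ = 0 and Q̄ = 0.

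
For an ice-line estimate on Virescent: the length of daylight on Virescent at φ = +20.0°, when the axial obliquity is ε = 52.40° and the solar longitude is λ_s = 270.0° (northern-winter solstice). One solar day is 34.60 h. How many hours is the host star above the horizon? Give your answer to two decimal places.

11.88 h

Solar declination: sin δ = sin ε · sin λ_s = sin 52.40° × sin 270.0° = -0.79229, so δ = -52.400°.
cos H₀ = −tan φ · tan δ = −tan(+20.0°) × tan(-52.400°) = 0.4726, so H₀ = 1.0785 rad = 61.80°.
Daylight = 2H₀/(2π) × 34.60 h = (1.0785/π) × 34.60 = 11.88 h.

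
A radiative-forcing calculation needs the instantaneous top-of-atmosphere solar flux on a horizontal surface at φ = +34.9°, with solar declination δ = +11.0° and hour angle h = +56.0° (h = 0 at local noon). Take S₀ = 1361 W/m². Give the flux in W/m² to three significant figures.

cos θ_z = sin φ sin δ + cos φ cos δ cos h = 0.109171 + 0.450197 = 0.559368.
Flux = S₀ · cos θ_z = 1361 × 0.559368 = 761.3 W/m².

761 W/m²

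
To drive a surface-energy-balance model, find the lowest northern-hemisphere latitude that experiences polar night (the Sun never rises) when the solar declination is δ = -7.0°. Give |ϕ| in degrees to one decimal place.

Polar night requires cos h₀ = −tan ϕ tan δ ≥ 1, i.e. tan ϕ tan δ ≤ −1.
The boundary is |tan ϕ| · |tan δ| = 1, so |ϕ| = 90° − |δ| = 90° − 7.0° = 83.0° in the northern hemisphere.

|ϕ| = 83.0°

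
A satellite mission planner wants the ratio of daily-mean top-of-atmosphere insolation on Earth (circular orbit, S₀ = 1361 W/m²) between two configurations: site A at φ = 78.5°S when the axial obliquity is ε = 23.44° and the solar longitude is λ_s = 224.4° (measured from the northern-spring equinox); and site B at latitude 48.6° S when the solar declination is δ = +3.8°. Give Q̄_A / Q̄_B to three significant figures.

— Configuration A (φ=-78.5°):
Solar declination: sin δ = sin ε · sin λ_s = sin 23.44° × sin 224.4° = -0.27832, so δ = -16.160°.
cos H₀ = −tan(-78.5°) tan(-16.160°) = -1.4243 ≤ −1 ⇒ polar day, H₀ = π.
Bracket: H₀ sin φ sin δ + cos φ cos δ sin H₀ = 3.1416×-0.97992×-0.27832 + 0.19937×0.96049×0.00000 = 0.856813 + 0.000000 = 0.856813.
Q̄ = (S₀/π) × [bracket] = (1361/π) × 0.856813 = 371.19 W/m².
— Configuration B (φ=-48.6°):
cos H₀ = −tan(-48.6°) tan(+3.800°) = 0.0753, H₀ = 1.4954 rad.
Bracket: H₀ sin φ sin δ + cos φ cos δ sin H₀ = 1.4954×-0.75011×0.06627 + 0.66131×0.99780×0.99716 = -0.074336 + 0.657981 = 0.583645.
Q̄ = (S₀/π) × [bracket] = (1361/π) × 0.583645 = 252.85 W/m².
Ratio Q̄_A / Q̄_B = 371.19 / 252.85 = 1.468.

Q̄_A / Q̄_B ≈ 1.47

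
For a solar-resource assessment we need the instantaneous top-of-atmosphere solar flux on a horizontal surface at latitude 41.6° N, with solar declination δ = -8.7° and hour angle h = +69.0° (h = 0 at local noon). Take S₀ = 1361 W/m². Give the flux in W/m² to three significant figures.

cos θ_z = sin φ sin δ + cos φ cos δ cos h = -0.100426 + 0.264903 = 0.164477.
Flux = S₀ · cos θ_z = 1361 × 0.164477 = 223.9 W/m².

224 W/m²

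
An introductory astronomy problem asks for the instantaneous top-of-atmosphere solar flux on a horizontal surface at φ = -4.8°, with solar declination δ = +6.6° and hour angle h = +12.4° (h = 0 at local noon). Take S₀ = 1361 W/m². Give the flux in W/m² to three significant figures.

cos θ_z = sin φ sin δ + cos φ cos δ cos h = -0.009618 + 0.966797 = 0.957179.
Flux = S₀ · cos θ_z = 1361 × 0.957179 = 1303 W/m².

1.30e+03 W/m²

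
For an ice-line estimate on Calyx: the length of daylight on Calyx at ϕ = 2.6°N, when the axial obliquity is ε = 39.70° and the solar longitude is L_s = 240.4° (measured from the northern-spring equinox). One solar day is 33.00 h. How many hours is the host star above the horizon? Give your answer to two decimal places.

Solar declination: sin δ = sin ε · sin L_s = sin 39.70° × sin 240.4° = -0.55541, so δ = -33.739°.
cos h₀ = −tan ϕ · tan δ = −tan(+2.6°) × tan(-33.739°) = 0.0303, so h₀ = 1.5405 rad = 88.26°.
Daylight = 2h₀/(2π) × 33.00 h = (1.5405/π) × 33.00 = 16.18 h.

16.18 h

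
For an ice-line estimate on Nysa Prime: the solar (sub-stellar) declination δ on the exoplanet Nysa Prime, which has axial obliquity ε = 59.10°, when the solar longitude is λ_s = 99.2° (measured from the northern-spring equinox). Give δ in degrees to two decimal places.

δ = +57.89°

sin δ = sin ε · sin λ_s = sin 59.10° × sin 99.2° = 0.847027.
δ = arcsin(0.847027) = +57.89°.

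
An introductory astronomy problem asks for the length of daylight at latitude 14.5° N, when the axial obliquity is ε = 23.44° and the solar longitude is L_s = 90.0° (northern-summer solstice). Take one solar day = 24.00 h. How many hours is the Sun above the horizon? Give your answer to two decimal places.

12.86 h

Solar declination: sin δ = sin ε · sin L_s = sin 23.44° × sin 90.0° = 0.39779, so δ = +23.440°.
cos h₀ = −tan ϕ · tan δ = −tan(+14.5°) × tan(+23.440°) = -0.1121, so h₀ = 1.6832 rad = 96.44°.
Daylight = 2h₀/(2π) × 24.00 h = (1.6832/π) × 24.00 = 12.86 h.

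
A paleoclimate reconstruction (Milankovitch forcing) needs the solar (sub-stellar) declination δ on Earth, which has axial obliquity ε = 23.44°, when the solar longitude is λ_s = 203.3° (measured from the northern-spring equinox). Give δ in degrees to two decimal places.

sin δ = sin ε · sin λ_s = sin 23.44° × sin 203.3° = -0.157343.
δ = arcsin(-0.157343) = -9.05°.

δ = -9.05°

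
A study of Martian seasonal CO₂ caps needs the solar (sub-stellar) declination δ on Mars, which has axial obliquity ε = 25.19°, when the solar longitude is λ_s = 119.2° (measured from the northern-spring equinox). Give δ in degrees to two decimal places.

δ = +21.81°

sin δ = sin ε · sin λ_s = sin 25.19° × sin 119.2° = 0.371534.
δ = arcsin(0.371534) = +21.81°.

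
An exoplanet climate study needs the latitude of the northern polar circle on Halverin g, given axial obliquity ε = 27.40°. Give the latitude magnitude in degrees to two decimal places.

62.60°

The polar circle is the lowest latitude that experiences at least one full rotation of continuous daylight at the northern-summer solstice; it lies at |ϕ| = 90° − ε = 90° − 27.40° = 62.60°.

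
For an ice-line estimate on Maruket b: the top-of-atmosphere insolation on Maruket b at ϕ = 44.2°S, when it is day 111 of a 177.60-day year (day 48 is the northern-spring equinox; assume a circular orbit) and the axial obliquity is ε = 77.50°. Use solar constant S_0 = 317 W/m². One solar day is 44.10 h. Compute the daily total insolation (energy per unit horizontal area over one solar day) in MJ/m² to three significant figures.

0.00 MJ/m²

Solar longitude: L_s = 360° × (111 − 48)/177.60 = 127.703°.
sin δ = sin 77.50° × sin 127.703° = 0.77244, so δ = +50.574°.
cos h₀ = −tan(-44.2°) tan(+50.574°) = 1.1828 ≥ 1 ⇒ polar night, h₀ = 0 and Q̄ = 0.
Daily total = Q̄ × 44.10 h × 3600 s/h = 0.00 MJ/m².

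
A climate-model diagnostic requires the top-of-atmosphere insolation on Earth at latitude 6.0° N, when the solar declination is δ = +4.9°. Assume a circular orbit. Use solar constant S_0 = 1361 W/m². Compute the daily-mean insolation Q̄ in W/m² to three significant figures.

Q̄ ≈ 435 W/m²

cos h₀ = −tan(+6.0°) tan(+4.900°) = -0.0090, h₀ = 1.5798 rad.
Bracket: h₀ sin ϕ sin δ + cos ϕ cos δ sin h₀ = 1.5798×0.10453×0.08542 + 0.99452×0.99635×0.99996 = 0.014106 + 0.990850 = 1.004956.
Q̄ = (S_0/π) × [bracket] = (1361/π) × 1.004956 = 435.4 W/m².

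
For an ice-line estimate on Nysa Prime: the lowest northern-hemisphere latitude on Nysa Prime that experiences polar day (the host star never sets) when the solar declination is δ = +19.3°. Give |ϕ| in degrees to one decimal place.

|ϕ| = 70.7°

Polar day requires cos h₀ = −tan ϕ tan δ ≤ −1, i.e. tan ϕ tan δ ≥ 1.
The boundary is |tan ϕ| · |tan δ| = 1, so |ϕ| = 90° − |δ| = 90° − 19.3° = 70.7° in the northern hemisphere.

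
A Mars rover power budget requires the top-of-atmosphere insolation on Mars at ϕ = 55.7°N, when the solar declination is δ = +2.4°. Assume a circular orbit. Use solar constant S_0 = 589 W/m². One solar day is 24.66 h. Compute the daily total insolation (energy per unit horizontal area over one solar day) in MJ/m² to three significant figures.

10.3 MJ/m²

cos h₀ = −tan(+55.7°) tan(+2.400°) = -0.0614, h₀ = 1.6323 rad.
Bracket: h₀ sin ϕ sin δ + cos ϕ cos δ sin h₀ = 1.6323×0.82610×0.04188 + 0.56353×0.99912×0.99811 = 0.056473 + 0.561970 = 0.618443.
Q̄ = (S_0/π) × [bracket] = (589/π) × 0.618443 = 115.95 W/m².
Daily total = Q̄ × 24.66 h × 3600 s/h = 115.95 × 24.66 × 3600 / 10⁶ = 10.29 MJ/m².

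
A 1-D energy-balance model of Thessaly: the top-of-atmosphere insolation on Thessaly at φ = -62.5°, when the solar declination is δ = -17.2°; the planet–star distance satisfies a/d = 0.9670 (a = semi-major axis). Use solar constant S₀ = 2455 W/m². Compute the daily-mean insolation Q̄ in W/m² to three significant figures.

cos H₀ = −tan(-62.5°) tan(-17.200°) = -0.5946, H₀ = 2.2076 rad.
Bracket: H₀ sin φ sin δ + cos φ cos δ sin H₀ = 2.2076×-0.88701×-0.29571 + 0.46175×0.95528×0.80399 = 0.579048 + 0.354640 = 0.933688.
Inverse-square distance factor (a/d)² = 0.9670² = 0.935089.
Q̄ = (S₀/π) × 0.935089 × [bracket] = (2455/π) × 0.935089 × 0.933688 = 682.3 W/m².

Q̄ ≈ 682 W/m²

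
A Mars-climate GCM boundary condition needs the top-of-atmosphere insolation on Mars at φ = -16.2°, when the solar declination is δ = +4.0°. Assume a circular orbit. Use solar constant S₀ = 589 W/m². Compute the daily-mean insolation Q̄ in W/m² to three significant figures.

cos H₀ = −tan(-16.2°) tan(+4.000°) = 0.0203, H₀ = 1.5505 rad.
Bracket: H₀ sin φ sin δ + cos φ cos δ sin H₀ = 1.5505×-0.27899×0.06976 + 0.96029×0.99756×0.99979 = -0.030176 + 0.957746 = 0.927570.
Q̄ = (S₀/π) × [bracket] = (589/π) × 0.927570 = 173.9 W/m².

Q̄ ≈ 174 W/m²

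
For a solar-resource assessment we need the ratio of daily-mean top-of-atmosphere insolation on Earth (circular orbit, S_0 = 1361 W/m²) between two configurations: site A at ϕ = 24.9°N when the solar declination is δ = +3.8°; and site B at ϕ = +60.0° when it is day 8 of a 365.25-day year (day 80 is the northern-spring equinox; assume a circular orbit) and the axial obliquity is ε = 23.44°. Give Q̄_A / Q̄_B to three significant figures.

Q̄_A / Q̄_B ≈ 13.2

— Configuration A (ϕ=+24.9°):
cos h₀ = −tan(+24.9°) tan(+3.800°) = -0.0308, h₀ = 1.6016 rad.
Bracket: h₀ sin ϕ sin δ + cos ϕ cos δ sin h₀ = 1.6016×0.42104×0.06627 + 0.90704×0.99780×0.99952 = 0.044688 + 0.904610 = 0.949298.
Q̄ = (S_0/π) × [bracket] = (1361/π) × 0.949298 = 411.25 W/m².
— Configuration B (ϕ=+60.0°):
Solar longitude: L_s = 360° × (8 − 80)/365.25 = -70.965°, i.e. -70.965° + 360° = 289.035°.
sin δ = sin 23.44° × sin 289.035° = -0.37604, so δ = -22.088°.
cos h₀ = −tan(+60.0°) tan(-22.088°) = 0.7029, h₀ = 0.7913 rad.
Bracket: h₀ sin ϕ sin δ + cos ϕ cos δ sin h₀ = 0.7913×0.86603×-0.37604 + 0.50000×0.92660×0.71128 = -0.257696 + 0.329536 = 0.071840.
Q̄ = (S_0/π) × [bracket] = (1361/π) × 0.071840 = 31.123 W/m².
Ratio Q̄_A / Q̄_B = 411.25 / 31.123 = 13.21.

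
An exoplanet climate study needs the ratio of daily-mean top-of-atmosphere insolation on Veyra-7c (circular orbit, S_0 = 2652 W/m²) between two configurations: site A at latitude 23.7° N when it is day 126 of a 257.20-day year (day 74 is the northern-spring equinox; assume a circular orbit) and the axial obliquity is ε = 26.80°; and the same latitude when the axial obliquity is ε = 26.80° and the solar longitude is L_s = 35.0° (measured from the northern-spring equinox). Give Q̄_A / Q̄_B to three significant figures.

— Configuration A (ϕ=+23.7°):
Solar longitude: L_s = 360° × (126 − 74)/257.20 = 72.784°.
sin δ = sin 26.80° × sin 72.784° = 0.43068, so δ = +25.510°.
cos h₀ = −tan(+23.7°) tan(+25.510°) = -0.2095, h₀ = 1.7818 rad.
Bracket: h₀ sin ϕ sin δ + cos ϕ cos δ sin h₀ = 1.7818×0.40195×0.43068 + 0.91566×0.90251×0.97781 = 0.308451 + 0.808055 = 1.116506.
Q̄ = (S_0/π) × [bracket] = (2652/π) × 1.116506 = 942.51 W/m².
— Configuration B (ϕ=+23.7°):
Solar declination: sin δ = sin ε · sin L_s = sin 26.80° × sin 35.0° = 0.25861, so δ = +14.988°.
cos h₀ = −tan(+23.7°) tan(+14.988°) = -0.1175, h₀ = 1.6886 rad.
Bracket: h₀ sin ϕ sin δ + cos ϕ cos δ sin h₀ = 1.6886×0.40195×0.25861 + 0.91566×0.96598×0.99307 = 0.175527 + 0.878380 = 1.053907.
Q̄ = (S_0/π) × [bracket] = (2652/π) × 1.053907 = 889.66 W/m².
Ratio Q̄_A / Q̄_B = 942.51 / 889.66 = 1.059.

Q̄_A / Q̄_B ≈ 1.06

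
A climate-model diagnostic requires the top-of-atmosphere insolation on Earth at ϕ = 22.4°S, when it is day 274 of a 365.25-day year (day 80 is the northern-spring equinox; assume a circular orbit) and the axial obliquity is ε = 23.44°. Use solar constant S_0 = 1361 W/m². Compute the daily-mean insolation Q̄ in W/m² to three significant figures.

Q̄ ≈ 420 W/m²

Solar longitude: L_s = 360° × (274 − 80)/365.25 = 191.211°.
sin δ = sin 23.44° × sin 191.211° = -0.07734, so δ = -4.436°.
cos h₀ = −tan(-22.4°) tan(-4.436°) = -0.0320, h₀ = 1.6028 rad.
Bracket: h₀ sin ϕ sin δ + cos ϕ cos δ sin h₀ = 1.6028×-0.38107×-0.07734 + 0.92455×0.99700×0.99949 = 0.047238 + 0.921306 = 0.968544.
Q̄ = (S_0/π) × [bracket] = (1361/π) × 0.968544 = 419.6 W/m².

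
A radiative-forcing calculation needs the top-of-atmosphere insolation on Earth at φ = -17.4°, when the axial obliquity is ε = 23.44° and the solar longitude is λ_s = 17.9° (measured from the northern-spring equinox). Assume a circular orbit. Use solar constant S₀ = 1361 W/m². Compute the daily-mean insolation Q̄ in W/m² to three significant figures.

Q̄ ≈ 386 W/m²

Solar declination: sin δ = sin ε · sin λ_s = sin 23.44° × sin 17.9° = 0.12226, so δ = +7.023°.
cos H₀ = −tan(-17.4°) tan(+7.023°) = 0.0386, H₀ = 1.5322 rad.
Bracket: H₀ sin φ sin δ + cos φ cos δ sin H₀ = 1.5322×-0.29904×0.12226 + 0.95424×0.99250×0.99925 = -0.056018 + 0.946373 = 0.890355.
Q̄ = (S₀/π) × [bracket] = (1361/π) × 0.890355 = 385.7 W/m².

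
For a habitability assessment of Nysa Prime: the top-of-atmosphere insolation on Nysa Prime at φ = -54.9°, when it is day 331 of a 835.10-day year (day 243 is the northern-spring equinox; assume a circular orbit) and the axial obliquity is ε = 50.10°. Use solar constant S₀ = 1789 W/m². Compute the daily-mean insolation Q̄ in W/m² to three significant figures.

Q̄ ≈ 32.2 W/m²

Solar longitude: λ_s = 360° × (331 − 243)/835.10 = 37.936°.
sin δ = sin 50.10° × sin 37.936° = 0.47163, so δ = +28.140°.
cos H₀ = −tan(-54.9°) tan(+28.140°) = 0.7610, H₀ = 0.7059 rad.
Bracket: H₀ sin φ sin δ + cos φ cos δ sin H₀ = 0.7059×-0.81815×0.47163 + 0.57501×0.88179×0.64872 = -0.272381 + 0.328926 = 0.056545.
Q̄ = (S₀/π) × [bracket] = (1789/π) × 0.056545 = 32.20 W/m².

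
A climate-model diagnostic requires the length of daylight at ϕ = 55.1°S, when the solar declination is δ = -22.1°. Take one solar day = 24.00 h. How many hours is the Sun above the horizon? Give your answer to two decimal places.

16.75 h

cos h₀ = −tan ϕ · tan δ = −tan(-55.1°) × tan(-22.100°) = -0.5821, so h₀ = 2.1921 rad = 125.60°.
Daylight = 2h₀/(2π) × 24.00 h = (2.1921/π) × 24.00 = 16.75 h.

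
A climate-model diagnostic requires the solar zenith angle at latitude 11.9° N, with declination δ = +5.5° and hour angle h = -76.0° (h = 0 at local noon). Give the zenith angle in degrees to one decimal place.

θ_z = 75.2°

cos θ_z = sin ϕ sin δ + cos ϕ cos δ cos h = 0.019764 + 0.235633 = 0.255397.
θ_z = arccos(0.255397) = 75.2°.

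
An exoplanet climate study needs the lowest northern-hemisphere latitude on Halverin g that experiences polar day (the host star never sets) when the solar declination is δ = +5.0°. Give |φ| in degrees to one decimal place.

|φ| = 85.0°

Polar day requires cos H₀ = −tan φ tan δ ≤ −1, i.e. tan φ tan δ ≥ 1.
The boundary is |tan φ| · |tan δ| = 1, so |φ| = 90° − |δ| = 90° − 5.0° = 85.0° in the northern hemisphere.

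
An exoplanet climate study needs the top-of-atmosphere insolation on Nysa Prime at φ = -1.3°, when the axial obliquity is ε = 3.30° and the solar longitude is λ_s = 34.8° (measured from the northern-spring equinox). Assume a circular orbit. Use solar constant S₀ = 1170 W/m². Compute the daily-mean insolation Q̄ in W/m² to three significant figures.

Q̄ ≈ 372 W/m²

Solar declination: sin δ = sin ε · sin λ_s = sin 3.30° × sin 34.8° = 0.03285, so δ = +1.883°.
cos H₀ = −tan(-1.3°) tan(+1.883°) = 0.0007, H₀ = 1.5701 rad.
Bracket: H₀ sin φ sin δ + cos φ cos δ sin H₀ = 1.5701×-0.02269×0.03285 + 0.99974×0.99946×1.00000 = -0.001170 + 0.999200 = 0.998030.
Q̄ = (S₀/π) × [bracket] = (1170/π) × 0.998030 = 371.7 W/m².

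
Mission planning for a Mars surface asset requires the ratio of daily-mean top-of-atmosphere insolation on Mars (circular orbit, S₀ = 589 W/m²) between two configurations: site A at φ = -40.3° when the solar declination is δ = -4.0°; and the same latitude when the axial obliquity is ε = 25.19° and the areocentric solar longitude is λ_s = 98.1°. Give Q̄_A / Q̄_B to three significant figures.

— Configuration A (φ=-40.3°):
cos H₀ = −tan(-40.3°) tan(-4.000°) = -0.0593, H₀ = 1.6301 rad.
Bracket: H₀ sin φ sin δ + cos φ cos δ sin H₀ = 1.6301×-0.64679×-0.06976 + 0.76267×0.99756×0.99824 = 0.073550 + 0.759470 = 0.833020.
Q̄ = (S₀/π) × [bracket] = (589/π) × 0.833020 = 156.18 W/m².
— Configuration B (φ=-40.3°):
sin δ = sin 25.19° × sin 98.1° = 0.42138, so δ = +24.921°.
cos H₀ = −tan(-40.3°) tan(+24.921°) = 0.3940, H₀ = 1.1658 rad.
Bracket: H₀ sin φ sin δ + cos φ cos δ sin H₀ = 1.1658×-0.64679×0.42138 + 0.76267×0.90689×0.91909 = -0.317732 + 0.635696 = 0.317964.
Q̄ = (S₀/π) × [bracket] = (589/π) × 0.317964 = 59.613 W/m².
Ratio Q̄_A / Q̄_B = 156.18 / 59.613 = 2.620.

Q̄_A / Q̄_B ≈ 2.62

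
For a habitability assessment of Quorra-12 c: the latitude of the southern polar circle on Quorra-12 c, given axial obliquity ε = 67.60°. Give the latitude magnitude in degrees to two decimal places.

The polar circle is the lowest latitude that experiences at least one full rotation of continuous darkness at the northern-summer solstice; it lies at |ϕ| = 90° − ε = 90° − 67.60° = 22.40°.

22.40°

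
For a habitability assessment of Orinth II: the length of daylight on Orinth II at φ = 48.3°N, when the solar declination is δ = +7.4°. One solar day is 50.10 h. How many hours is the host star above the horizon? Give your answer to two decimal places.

cos H₀ = −tan φ · tan δ = −tan(+48.3°) × tan(+7.400°) = -0.1458, so H₀ = 1.7171 rad = 98.38°.
Daylight = 2H₀/(2π) × 50.10 h = (1.7171/π) × 50.10 = 27.38 h.

27.38 h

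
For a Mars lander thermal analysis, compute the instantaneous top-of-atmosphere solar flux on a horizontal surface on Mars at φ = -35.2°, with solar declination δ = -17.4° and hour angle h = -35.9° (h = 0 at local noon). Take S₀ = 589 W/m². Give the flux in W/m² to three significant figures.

cos θ_z = sin φ sin δ + cos φ cos δ cos h = 0.172377 + 0.631632 = 0.804009.
Flux = S₀ · cos θ_z = 589 × 0.804009 = 473.6 W/m².

474 W/m²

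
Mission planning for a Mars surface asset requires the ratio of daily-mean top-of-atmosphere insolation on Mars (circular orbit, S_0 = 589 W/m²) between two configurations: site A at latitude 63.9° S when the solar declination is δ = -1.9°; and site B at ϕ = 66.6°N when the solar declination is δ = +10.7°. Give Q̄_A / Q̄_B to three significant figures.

— Configuration A (ϕ=-63.9°):
cos h₀ = −tan(-63.9°) tan(-1.900°) = -0.0677, h₀ = 1.6386 rad.
Bracket: h₀ sin ϕ sin δ + cos ϕ cos δ sin h₀ = 1.6386×-0.89803×-0.03316 + 0.43994×0.99945×0.99770 = 0.048795 + 0.438687 = 0.487482.
Q̄ = (S_0/π) × [bracket] = (589/π) × 0.487482 = 91.395 W/m².
— Configuration B (ϕ=+66.6°):
cos h₀ = −tan(+66.6°) tan(+10.700°) = -0.4366, h₀ = 2.0227 rad.
Bracket: h₀ sin ϕ sin δ + cos ϕ cos δ sin h₀ = 2.0227×0.91775×0.18567 + 0.39715×0.98261×0.89964 = 0.344665 + 0.351079 = 0.695744.
Q̄ = (S_0/π) × [bracket] = (589/π) × 0.695744 = 130.44 W/m².
Ratio Q̄_A / Q̄_B = 91.395 / 130.44 = 0.7007.

Q̄_A / Q̄_B ≈ 0.701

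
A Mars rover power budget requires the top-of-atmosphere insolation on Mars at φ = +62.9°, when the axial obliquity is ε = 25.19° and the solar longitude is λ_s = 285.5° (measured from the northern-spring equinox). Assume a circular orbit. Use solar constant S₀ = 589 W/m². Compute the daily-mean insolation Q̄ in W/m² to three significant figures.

Q̄ ≈ 3.12 W/m²

Solar declination: sin δ = sin ε · sin λ_s = sin 25.19° × sin 285.5° = -0.41014, so δ = -24.214°.
cos H₀ = −tan(+62.9°) tan(-24.214°) = 0.8788, H₀ = 0.4974 rad.
Bracket: H₀ sin φ sin δ + cos φ cos δ sin H₀ = 0.4974×0.89021×-0.41014 + 0.45554×0.91202×0.47719 = -0.181606 + 0.198254 = 0.016648.
Q̄ = (S₀/π) × [bracket] = (589/π) × 0.016648 = 3.121 W/m².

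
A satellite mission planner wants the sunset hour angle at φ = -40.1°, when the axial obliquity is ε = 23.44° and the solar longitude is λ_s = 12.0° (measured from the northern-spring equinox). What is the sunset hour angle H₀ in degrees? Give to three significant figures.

Solar declination: sin δ = sin ε · sin λ_s = sin 23.44° × sin 12.0° = 0.08270, so δ = +4.744°.
cos H₀ = −tan φ · tan δ = −tan(-40.1°) × tan(+4.744°) = 0.0699, so H₀ = 1.5009 rad = 85.99°.

H₀ = 86.0°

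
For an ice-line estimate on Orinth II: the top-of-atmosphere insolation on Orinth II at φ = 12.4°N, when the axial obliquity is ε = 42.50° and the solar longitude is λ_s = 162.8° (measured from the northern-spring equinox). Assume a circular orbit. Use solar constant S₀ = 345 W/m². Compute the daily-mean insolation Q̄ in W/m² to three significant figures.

Solar declination: sin δ = sin ε · sin λ_s = sin 42.50° × sin 162.8° = 0.19978, so δ = +11.524°.
cos H₀ = −tan(+12.4°) tan(+11.524°) = -0.0448, H₀ = 1.6156 rad.
Bracket: H₀ sin φ sin δ + cos φ cos δ sin H₀ = 1.6156×0.21474×0.19978 + 0.97667×0.97984×0.99899 = 0.069310 + 0.956014 = 1.025324.
Q̄ = (S₀/π) × [bracket] = (345/π) × 1.025324 = 112.6 W/m².

Q̄ ≈ 113 W/m²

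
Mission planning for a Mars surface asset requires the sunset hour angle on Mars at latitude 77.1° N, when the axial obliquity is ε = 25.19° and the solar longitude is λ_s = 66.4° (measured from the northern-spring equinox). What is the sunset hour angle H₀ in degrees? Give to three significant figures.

H₀ = 180°

Solar declination: sin δ = sin ε · sin λ_s = sin 25.19° × sin 66.4° = 0.39002, so δ = +22.956°.
Sunrise equation: cos H₀ = −tan φ · tan δ = -1.8494 ≤ −1, so the Sun never sets (polar day) and H₀ = π.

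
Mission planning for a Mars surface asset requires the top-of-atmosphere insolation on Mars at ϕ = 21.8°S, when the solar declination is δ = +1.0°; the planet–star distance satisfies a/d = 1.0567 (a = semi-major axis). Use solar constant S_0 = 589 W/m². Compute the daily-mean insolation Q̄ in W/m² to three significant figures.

cos h₀ = −tan(-21.8°) tan(+1.000°) = 0.0070, h₀ = 1.5638 rad.
Bracket: h₀ sin ϕ sin δ + cos ϕ cos δ sin h₀ = 1.5638×-0.37137×0.01745 + 0.92849×0.99985×0.99998 = -0.010134 + 0.928332 = 0.918198.
Inverse-square distance factor (a/d)² = 1.0567² = 1.116615.
Q̄ = (S_0/π) × 1.116615 × [bracket] = (589/π) × 1.116615 × 0.918198 = 192.2 W/m².

Q̄ ≈ 192 W/m²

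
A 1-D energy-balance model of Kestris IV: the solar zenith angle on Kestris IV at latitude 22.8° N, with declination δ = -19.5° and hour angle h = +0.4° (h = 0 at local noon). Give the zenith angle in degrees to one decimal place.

cos θ_z = sin ϕ sin δ + cos ϕ cos δ cos h = -0.129355 + 0.868965 = 0.739610.
θ_z = arccos(0.739610) = 42.3°.

θ_z = 42.3°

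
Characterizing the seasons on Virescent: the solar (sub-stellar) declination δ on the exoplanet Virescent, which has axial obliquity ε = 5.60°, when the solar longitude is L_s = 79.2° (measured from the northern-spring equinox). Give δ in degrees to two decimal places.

sin δ = sin ε · sin L_s = sin 5.60° × sin 79.2° = 0.095854.
δ = arcsin(0.095854) = +5.50°.

δ = +5.50°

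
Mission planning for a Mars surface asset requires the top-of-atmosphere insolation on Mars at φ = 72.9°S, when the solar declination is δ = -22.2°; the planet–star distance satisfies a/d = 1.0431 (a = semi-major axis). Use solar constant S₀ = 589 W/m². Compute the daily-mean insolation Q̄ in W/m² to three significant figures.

Q̄ ≈ 231 W/m²

cos H₀ = −tan(-72.9°) tan(-22.200°) = -1.3265 ≤ −1 ⇒ polar day, H₀ = π.
Bracket: H₀ sin φ sin δ + cos φ cos δ sin H₀ = 3.1416×-0.95579×-0.37784 + 0.29404×0.92587×0.00000 = 1.134544 + 0.000000 = 1.134544.
Inverse-square distance factor (a/d)² = 1.0431² = 1.088058.
Q̄ = (S₀/π) × 1.088058 × [bracket] = (589/π) × 1.088058 × 1.134544 = 231.4 W/m².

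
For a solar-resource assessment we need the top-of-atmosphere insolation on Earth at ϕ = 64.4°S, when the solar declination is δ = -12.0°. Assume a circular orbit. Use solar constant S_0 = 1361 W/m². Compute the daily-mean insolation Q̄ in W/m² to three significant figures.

cos h₀ = −tan(-64.4°) tan(-12.000°) = -0.4436, h₀ = 2.0305 rad.
Bracket: h₀ sin ϕ sin δ + cos ϕ cos δ sin h₀ = 2.0305×-0.90183×-0.20791 + 0.43209×0.97815×0.89621 = 0.380718 + 0.378782 = 0.759500.
Q̄ = (S_0/π) × [bracket] = (1361/π) × 0.759500 = 329.0 W/m².

Q̄ ≈ 329 W/m²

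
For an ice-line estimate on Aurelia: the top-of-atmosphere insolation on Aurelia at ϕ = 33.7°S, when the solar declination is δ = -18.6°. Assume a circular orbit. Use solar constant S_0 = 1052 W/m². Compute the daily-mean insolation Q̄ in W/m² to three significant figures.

cos h₀ = −tan(-33.7°) tan(-18.600°) = -0.2244, h₀ = 1.7972 rad.
Bracket: h₀ sin ϕ sin δ + cos ϕ cos δ sin h₀ = 1.7972×-0.55484×-0.31896 + 0.83195×0.94777×0.97449 = 0.318054 + 0.768383 = 1.086437.
Q̄ = (S_0/π) × [bracket] = (1052/π) × 1.086437 = 363.8 W/m².

Q̄ ≈ 364 W/m²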